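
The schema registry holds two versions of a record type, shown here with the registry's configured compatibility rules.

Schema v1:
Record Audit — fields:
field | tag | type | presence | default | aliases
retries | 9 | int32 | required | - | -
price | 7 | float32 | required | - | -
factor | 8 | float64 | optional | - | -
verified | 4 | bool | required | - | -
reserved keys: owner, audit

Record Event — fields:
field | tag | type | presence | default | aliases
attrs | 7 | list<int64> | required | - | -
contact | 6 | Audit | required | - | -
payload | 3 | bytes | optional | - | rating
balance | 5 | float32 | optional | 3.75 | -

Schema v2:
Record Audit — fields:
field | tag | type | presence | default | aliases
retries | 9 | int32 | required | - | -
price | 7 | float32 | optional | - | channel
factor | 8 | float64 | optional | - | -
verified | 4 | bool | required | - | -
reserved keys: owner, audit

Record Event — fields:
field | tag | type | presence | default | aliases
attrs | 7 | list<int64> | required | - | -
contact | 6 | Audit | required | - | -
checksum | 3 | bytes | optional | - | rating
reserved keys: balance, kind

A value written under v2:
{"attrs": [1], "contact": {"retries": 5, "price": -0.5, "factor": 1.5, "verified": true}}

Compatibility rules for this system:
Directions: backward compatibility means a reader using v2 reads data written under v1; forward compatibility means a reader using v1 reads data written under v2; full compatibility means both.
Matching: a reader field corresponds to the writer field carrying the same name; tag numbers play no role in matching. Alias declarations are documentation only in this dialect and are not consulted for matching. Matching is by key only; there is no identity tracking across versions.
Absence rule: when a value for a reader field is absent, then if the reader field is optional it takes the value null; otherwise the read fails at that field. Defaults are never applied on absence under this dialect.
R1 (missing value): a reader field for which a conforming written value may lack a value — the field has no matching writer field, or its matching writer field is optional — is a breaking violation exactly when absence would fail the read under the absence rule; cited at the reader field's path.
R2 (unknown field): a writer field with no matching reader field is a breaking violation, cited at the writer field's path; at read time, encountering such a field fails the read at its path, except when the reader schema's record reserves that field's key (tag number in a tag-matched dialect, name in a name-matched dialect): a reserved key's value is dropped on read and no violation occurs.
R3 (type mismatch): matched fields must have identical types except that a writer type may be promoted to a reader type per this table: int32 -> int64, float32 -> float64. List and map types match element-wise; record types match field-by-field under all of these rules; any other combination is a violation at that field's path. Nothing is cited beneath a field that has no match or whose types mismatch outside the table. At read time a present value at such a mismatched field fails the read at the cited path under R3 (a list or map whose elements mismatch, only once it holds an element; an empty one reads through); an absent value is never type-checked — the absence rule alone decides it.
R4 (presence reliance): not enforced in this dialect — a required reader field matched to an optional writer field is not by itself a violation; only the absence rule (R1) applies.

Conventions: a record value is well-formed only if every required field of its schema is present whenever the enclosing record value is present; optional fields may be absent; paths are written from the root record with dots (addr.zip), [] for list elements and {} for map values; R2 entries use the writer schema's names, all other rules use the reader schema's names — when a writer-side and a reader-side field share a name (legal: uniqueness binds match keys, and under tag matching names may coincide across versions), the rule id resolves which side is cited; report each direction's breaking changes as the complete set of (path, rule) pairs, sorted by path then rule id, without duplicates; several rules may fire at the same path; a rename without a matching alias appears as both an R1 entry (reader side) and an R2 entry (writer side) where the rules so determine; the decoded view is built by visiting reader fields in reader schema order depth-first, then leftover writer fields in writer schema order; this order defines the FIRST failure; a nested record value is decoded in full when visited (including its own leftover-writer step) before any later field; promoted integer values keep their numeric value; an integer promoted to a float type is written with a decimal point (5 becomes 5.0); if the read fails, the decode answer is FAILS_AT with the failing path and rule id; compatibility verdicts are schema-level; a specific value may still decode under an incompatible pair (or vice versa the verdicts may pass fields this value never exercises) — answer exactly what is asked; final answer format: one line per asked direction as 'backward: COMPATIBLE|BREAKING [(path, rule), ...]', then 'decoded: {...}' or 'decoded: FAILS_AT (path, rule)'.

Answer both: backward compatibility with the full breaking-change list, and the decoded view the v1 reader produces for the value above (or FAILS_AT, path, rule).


backward: BREAKING [(payload, R2)]; decoded: {"attrs": [1], "contact": {"retries": 5, "price": -0.5, "factor": 1.5, "verified": true}, "payload": null, "balance": null}

in Event below, arrows point writer -> reader
backward for Event (reader v2, writer v1):
  attrs <- attrs (list<int64> -> list<int64>, writer required)
  contact <- contact (Audit -> Audit, writer required)
  checksum has no writer counterpart
  leftover writer field: payload
  leftover writer field: balance
  contact.retries <- contact.retries (int32 -> int32, writer required)
  contact.price <- contact.price (float32 -> float32, writer required)
  contact.factor <- contact.factor (float64 -> float64, writer optional)
  contact.verified <- contact.verified (bool -> bool, writer required)
  breaking: (payload, R2)
  backward on Event therefore BREAKING (1)
decoding the Event value with the v1 reader:
  attrs := [1]
  contact.retries := 5
  contact.price := -0.5
  contact.factor := 1.5
  contact.verified := true
  payload := null (absent, optional -> null)
  balance := null (absent, optional -> null)
  => decoded: {"attrs": [1], "contact": {"retries": 5, "price": -0.5, "factor": 1.5, "verified": true}, "payload": null, "balance": null}
ruling out the remaining Event differences:
  field price in record Audit: required changed to optional -> fires only in the forward direction of Event, which is not asked here
  removed field balance from record Event (its key "balance" joins the reserved list) -> fires no rule on Event, leaving the asked answer as it is


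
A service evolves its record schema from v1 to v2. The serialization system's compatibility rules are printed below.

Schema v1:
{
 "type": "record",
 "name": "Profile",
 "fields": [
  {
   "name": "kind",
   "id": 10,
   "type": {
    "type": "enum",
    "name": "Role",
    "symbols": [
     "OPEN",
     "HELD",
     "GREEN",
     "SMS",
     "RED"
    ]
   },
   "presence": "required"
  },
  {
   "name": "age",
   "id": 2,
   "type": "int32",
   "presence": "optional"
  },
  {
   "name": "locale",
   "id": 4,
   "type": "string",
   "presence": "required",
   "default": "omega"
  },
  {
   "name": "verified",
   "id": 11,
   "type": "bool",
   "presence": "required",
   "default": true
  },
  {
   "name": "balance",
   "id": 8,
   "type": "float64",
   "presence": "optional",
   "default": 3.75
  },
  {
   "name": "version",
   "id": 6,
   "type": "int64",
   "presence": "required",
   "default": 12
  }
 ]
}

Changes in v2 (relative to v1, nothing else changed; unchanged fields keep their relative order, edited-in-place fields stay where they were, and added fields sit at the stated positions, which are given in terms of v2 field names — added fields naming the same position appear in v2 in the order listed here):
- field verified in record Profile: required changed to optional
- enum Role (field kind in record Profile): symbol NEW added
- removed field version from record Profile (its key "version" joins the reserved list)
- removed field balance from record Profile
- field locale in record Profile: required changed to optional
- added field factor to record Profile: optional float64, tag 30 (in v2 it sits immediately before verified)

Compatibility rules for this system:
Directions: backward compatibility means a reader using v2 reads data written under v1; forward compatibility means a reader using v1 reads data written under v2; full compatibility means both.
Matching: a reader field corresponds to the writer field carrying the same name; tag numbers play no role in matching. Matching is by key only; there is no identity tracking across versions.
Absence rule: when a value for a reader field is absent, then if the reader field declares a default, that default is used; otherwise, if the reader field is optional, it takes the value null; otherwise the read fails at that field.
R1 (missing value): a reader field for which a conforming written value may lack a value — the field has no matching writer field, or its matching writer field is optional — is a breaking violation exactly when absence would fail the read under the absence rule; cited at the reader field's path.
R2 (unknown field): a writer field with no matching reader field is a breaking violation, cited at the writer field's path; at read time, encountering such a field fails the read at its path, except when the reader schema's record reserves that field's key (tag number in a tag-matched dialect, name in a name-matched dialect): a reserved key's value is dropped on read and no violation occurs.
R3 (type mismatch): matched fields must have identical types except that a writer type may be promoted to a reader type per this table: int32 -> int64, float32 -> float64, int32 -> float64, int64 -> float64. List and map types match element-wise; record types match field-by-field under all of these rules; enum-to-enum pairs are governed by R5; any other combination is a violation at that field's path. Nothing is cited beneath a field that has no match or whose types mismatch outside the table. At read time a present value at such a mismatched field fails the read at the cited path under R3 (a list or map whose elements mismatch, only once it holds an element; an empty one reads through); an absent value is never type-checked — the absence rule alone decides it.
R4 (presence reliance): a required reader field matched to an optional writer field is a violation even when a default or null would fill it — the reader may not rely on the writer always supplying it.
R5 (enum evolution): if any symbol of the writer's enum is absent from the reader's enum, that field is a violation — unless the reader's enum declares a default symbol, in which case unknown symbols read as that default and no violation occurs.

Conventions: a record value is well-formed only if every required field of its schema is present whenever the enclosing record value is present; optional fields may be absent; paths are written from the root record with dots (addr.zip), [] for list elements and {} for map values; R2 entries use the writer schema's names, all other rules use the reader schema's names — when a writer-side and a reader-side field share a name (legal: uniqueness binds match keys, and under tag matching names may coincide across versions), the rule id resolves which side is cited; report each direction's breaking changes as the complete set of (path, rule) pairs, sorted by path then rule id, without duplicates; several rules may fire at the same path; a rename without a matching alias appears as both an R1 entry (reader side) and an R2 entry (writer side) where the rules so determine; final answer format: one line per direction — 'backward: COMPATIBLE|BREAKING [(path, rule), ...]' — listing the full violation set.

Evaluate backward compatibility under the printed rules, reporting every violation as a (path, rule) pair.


the writer's type comes first in each Profile pair
backward analysis of Profile with v2 as reader and v1 as writer:
  writer required, Role -> Role: reader kind maps from writer kind
  writer optional, int32 -> int32: reader age maps from writer age
  writer required, string -> string: reader locale maps from writer locale
  no writer field matches reader factor
  writer required, bool -> bool: reader verified maps from writer verified
  writer field balance has no reader counterpart
  writer field version has no reader counterpart
  rule R2 violated at balance
  => 1 violation(s): backward is BREAKING for Profile
remaining Profile differences; none change what is asked:
  field verified in record Profile: required changed to optional -> fires only in the forward direction of Profile, which is not asked here
  enum Role (field kind in record Profile): symbol NEW added -> fires only in the forward direction of Profile, which is not asked here
  removed field version from record Profile (its key "version" joins the reserved list) -> triggers nothing under Profile's printed rules — same verdict
  field locale in record Profile: required changed to optional -> fires only in the forward direction of Profile, which is not asked here
  added field factor to record Profile: optional float64, tag 30 (in v2 it sits immediately before verified) -> fires only in the forward direction of Profile, which is not asked here

backward: BREAKING [(balance, R2)]


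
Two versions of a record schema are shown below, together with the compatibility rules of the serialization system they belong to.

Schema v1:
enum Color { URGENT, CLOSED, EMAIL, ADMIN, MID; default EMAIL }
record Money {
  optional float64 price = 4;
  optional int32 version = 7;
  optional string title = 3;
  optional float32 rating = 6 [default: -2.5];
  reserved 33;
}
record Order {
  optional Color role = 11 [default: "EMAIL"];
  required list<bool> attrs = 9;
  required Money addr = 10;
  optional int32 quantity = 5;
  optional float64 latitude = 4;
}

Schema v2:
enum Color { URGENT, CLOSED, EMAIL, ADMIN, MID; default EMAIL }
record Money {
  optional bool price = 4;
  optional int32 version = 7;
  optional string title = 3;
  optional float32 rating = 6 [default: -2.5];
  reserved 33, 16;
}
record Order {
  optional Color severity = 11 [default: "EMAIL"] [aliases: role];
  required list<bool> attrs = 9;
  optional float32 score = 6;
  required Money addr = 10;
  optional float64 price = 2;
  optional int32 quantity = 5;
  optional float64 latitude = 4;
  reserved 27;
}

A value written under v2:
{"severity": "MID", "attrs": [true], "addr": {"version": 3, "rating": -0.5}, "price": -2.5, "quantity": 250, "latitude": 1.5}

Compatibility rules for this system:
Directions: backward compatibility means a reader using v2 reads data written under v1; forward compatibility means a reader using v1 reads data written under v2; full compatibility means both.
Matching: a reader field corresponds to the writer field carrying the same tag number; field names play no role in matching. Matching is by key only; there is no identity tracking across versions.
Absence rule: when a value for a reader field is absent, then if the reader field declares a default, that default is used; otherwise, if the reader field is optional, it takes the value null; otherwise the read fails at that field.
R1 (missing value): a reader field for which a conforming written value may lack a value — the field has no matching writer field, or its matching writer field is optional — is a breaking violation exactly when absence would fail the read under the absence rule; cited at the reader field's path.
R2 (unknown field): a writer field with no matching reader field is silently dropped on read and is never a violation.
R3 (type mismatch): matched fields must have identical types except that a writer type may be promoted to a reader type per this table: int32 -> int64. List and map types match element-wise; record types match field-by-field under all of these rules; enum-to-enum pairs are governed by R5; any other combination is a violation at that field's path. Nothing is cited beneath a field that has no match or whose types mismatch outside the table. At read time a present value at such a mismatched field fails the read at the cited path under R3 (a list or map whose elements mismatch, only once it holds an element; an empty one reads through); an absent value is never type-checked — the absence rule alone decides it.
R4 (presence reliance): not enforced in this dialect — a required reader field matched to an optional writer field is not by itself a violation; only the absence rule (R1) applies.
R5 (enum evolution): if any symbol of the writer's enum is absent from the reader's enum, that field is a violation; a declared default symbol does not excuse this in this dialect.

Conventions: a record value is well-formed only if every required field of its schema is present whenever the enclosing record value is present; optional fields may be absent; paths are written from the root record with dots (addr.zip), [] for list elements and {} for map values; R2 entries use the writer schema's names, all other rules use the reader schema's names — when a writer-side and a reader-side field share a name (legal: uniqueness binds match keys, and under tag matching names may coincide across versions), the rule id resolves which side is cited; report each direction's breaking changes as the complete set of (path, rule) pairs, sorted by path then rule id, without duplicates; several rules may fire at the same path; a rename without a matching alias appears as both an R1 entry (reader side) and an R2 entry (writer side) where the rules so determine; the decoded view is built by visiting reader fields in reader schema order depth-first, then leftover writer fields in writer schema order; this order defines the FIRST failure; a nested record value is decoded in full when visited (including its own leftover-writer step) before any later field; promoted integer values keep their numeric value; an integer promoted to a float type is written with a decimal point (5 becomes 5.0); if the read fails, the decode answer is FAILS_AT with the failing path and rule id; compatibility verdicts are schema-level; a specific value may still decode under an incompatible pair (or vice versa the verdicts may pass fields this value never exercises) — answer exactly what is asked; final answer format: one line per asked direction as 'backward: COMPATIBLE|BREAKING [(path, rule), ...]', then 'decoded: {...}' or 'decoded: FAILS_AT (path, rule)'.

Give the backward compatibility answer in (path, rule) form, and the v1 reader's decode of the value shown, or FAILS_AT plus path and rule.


backward: BREAKING [(addr.price, R3)]; decoded: {"role": "MID", "attrs": [true], "addr": {"price": null, "version": 3, "title": null, "rating": -0.5}, "quantity": 250, "latitude": 1.5}

the writer's type comes first in each Order pair
backward on Order — v2 reading data written by v1:
  writer optional, Color -> Color: reader severity maps from writer role
  writer required, list<bool> -> list<bool>: reader attrs maps from writer attrs
  no writer field matches reader score
  writer required, Money -> Money: reader addr maps from writer addr
  no writer field matches reader price
  writer optional, int32 -> int32: reader quantity maps from writer quantity
  writer optional, float64 -> float64: reader latitude maps from writer latitude
  writer optional, float64 -> bool: reader addr.price maps from writer addr.price
  writer optional, int32 -> int32: reader addr.version maps from writer addr.version
  writer optional, string -> string: reader addr.title maps from writer addr.title
  writer optional, float32 -> float32: reader addr.rating maps from writer addr.rating
  breaking: (addr.price, R3)
  => backward verdict for Order: BREAKING, 1 violation(s)
decode (reader v1):
  role := "MID" (from writer severity)
  attrs := [true]
  addr.price := null (not supplied -> null)
  addr.version := 3
  addr.title := null (not supplied -> null)
  addr.rating := -0.5
  quantity := 250
  latitude := 1.5
  writer price: unmatched, discarded
  => decoded: {"role": "MID", "attrs": [true], "addr": {"price": null, "version": 3, "title": null, "rating": -0.5}, "quantity": 250, "latitude": 1.5}
the rest of the Order diff is inert for this question:
  added field score to record Order: optional float32, tag 6 (in v2 it sits immediately before addr) -> fires no rule on Order, leaving the asked answer as it is
  added field price to record Order: optional float64, tag 2 (in v2 it sits immediately before quantity) -> fires no rule on Order, leaving the asked answer as it is
  renamed field role to severity in record Order (alias role declared on the renamed field) -> fires no rule on Order, leaving the asked answer as it is


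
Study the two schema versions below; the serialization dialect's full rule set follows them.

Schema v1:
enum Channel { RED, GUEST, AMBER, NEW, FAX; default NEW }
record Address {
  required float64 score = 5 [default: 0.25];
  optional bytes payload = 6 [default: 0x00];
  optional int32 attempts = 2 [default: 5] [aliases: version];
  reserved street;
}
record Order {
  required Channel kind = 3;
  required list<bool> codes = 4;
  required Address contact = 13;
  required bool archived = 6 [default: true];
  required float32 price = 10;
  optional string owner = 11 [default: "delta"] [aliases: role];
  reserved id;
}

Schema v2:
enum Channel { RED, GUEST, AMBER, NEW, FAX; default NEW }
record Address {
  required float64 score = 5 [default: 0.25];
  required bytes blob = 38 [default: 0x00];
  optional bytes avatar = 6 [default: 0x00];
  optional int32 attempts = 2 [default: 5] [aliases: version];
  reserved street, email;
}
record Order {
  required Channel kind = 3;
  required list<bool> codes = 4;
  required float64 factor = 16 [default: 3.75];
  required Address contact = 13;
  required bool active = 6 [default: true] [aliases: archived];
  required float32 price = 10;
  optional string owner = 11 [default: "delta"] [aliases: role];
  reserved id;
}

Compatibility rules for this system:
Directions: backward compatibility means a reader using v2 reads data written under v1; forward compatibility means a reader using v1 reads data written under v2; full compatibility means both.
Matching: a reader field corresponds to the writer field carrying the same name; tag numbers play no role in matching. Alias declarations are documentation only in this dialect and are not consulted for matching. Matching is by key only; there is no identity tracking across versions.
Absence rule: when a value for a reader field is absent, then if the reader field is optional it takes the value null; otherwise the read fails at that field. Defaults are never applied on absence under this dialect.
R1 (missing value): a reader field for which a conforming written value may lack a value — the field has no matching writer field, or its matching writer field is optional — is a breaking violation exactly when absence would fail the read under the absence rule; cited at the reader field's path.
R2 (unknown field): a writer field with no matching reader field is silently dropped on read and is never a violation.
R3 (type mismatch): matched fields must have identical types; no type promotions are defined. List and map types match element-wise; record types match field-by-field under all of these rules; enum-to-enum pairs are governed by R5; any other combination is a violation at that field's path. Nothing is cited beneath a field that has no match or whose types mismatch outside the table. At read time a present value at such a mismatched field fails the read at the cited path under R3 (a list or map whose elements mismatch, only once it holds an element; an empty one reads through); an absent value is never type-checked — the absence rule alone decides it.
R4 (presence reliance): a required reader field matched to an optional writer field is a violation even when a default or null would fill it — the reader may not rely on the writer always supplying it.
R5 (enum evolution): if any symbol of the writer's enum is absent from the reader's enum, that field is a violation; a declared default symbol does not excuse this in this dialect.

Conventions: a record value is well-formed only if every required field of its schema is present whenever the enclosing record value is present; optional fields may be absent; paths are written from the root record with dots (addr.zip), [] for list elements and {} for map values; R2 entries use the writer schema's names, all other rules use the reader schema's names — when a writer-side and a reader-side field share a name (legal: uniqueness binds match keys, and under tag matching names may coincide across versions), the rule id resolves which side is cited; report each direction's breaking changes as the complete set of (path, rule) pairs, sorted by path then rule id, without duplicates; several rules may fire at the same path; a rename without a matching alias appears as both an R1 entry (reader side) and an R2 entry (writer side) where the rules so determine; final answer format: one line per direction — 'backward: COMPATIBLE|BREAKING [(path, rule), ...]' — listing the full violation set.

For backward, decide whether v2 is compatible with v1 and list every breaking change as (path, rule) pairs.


the writer's type comes first in each Order pair
backward analysis of Order with v2 as reader and v1 as writer:
  kind <- kind (Channel -> Channel, writer required)
  codes <- codes (list<bool> -> list<bool>, writer required)
  factor: no writer-side match
  contact <- contact (Address -> Address, writer required)
  active: no writer-side match
  price <- price (float32 -> float32, writer required)
  owner <- owner (string -> string, writer optional)
  writer archived: unknown to reader
  contact.score <- contact.score (float64 -> float64, writer required)
  contact.blob: no writer-side match
  contact.avatar: no writer-side match
  contact.attempts <- contact.attempts (int32 -> int32, writer optional)
  writer contact.payload: unknown to reader
  R1 fires at active
  R1 fires at contact.blob
  R1 fires at factor
  => backward verdict for Order: BREAKING, 3 violation(s)
checking off the Order differences that do not matter here:
  renamed field payload to avatar in record Address -> fires no rule on Order, leaving the asked answer as it is

backward: BREAKING [(active, R1), (contact.blob, R1), (factor, R1)]


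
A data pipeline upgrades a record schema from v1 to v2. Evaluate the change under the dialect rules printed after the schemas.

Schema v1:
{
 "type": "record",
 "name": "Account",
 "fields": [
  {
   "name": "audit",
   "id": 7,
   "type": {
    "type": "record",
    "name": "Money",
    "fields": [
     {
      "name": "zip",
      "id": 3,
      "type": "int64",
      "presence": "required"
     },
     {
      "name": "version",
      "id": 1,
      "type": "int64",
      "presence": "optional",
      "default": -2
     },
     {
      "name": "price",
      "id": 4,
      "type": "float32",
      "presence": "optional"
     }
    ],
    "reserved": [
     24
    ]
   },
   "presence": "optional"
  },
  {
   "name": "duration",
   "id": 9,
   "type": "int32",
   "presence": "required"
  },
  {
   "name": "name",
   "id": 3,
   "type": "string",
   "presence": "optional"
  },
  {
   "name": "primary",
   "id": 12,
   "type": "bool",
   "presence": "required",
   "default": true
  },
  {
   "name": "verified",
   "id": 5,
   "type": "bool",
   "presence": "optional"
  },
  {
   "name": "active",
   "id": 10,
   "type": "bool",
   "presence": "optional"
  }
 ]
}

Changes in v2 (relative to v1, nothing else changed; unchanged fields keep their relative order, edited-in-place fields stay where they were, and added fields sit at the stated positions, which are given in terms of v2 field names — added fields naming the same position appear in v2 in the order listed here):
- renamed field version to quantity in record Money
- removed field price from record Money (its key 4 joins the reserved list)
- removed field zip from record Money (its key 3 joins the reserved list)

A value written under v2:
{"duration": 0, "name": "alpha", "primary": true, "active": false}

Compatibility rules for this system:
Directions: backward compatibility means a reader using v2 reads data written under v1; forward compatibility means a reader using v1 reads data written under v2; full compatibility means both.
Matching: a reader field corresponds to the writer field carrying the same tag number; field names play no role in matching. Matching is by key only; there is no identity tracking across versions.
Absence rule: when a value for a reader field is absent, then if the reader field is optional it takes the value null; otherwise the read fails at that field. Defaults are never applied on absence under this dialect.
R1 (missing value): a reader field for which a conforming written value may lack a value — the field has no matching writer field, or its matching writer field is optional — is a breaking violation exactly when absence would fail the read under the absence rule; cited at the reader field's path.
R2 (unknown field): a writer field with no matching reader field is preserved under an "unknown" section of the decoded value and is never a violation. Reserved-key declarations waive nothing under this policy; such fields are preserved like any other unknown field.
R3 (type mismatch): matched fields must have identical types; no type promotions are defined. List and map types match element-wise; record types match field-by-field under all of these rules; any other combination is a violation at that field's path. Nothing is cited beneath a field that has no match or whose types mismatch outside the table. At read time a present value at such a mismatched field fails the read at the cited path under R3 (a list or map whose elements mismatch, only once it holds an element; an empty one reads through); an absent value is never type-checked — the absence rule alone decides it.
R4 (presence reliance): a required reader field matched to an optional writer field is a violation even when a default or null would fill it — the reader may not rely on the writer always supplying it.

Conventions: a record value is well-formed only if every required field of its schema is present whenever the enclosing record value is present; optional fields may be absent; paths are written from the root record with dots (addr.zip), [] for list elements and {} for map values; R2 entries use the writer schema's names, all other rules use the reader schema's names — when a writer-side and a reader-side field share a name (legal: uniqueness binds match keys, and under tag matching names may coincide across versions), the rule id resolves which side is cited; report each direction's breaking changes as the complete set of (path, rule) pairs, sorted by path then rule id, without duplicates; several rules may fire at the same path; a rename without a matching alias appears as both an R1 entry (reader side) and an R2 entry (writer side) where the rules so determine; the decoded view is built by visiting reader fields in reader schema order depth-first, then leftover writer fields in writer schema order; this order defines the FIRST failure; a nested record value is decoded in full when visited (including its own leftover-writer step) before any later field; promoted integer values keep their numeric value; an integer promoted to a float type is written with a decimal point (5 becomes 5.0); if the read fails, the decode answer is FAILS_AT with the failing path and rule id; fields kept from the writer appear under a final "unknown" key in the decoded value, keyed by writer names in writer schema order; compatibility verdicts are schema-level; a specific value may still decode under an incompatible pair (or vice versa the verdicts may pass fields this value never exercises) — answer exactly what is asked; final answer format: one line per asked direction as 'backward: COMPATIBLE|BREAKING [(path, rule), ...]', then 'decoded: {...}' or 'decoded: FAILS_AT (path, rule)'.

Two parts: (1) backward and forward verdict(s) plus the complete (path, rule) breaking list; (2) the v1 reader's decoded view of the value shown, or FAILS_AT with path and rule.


backward: COMPATIBLE []; forward: BREAKING [(audit.zip, R1)]; decoded: {"audit": null, "duration": 0, "name": "alpha", "primary": true, "verified": null, "active": false}

in Account below, arrows point writer -> reader
checking backward for Account: reader v2 against writer v1:
  writer optional, Money -> Money: reader audit maps from writer audit
  writer required, int32 -> int32: reader duration maps from writer duration
  writer optional, string -> string: reader name maps from writer name
  writer required, bool -> bool: reader primary maps from writer primary
  writer optional, bool -> bool: reader verified maps from writer verified
  writer optional, bool -> bool: reader active maps from writer active
  writer optional, int64 -> int64: reader audit.quantity maps from writer audit.version
  audit.zip (writer side), unknown to reader
  audit.price (writer side), unknown to reader
  => backward: COMPATIBLE
checking forward for Account: reader v1 against writer v2:
  writer optional, Money -> Money: reader audit maps from writer audit
  writer required, int32 -> int32: reader duration maps from writer duration
  writer optional, string -> string: reader name maps from writer name
  writer required, bool -> bool: reader primary maps from writer primary
  writer optional, bool -> bool: reader verified maps from writer verified
  writer optional, bool -> bool: reader active maps from writer active
  audit.zip: no writer match
  writer optional, int64 -> int64: reader audit.version maps from writer audit.quantity
  audit.price: no writer match
  rule R1 violated at audit.zip
  => 1 violation(s): forward is BREAKING for Account
decode (reader v1):
  audit := null (absent, optional -> null)
  duration := 0
  name := "alpha"
  primary := true
  verified := null (absent, optional -> null)
  active := false
  => decoded: {"audit": null, "duration": 0, "name": "alpha", "primary": true, "verified": null, "active": false}


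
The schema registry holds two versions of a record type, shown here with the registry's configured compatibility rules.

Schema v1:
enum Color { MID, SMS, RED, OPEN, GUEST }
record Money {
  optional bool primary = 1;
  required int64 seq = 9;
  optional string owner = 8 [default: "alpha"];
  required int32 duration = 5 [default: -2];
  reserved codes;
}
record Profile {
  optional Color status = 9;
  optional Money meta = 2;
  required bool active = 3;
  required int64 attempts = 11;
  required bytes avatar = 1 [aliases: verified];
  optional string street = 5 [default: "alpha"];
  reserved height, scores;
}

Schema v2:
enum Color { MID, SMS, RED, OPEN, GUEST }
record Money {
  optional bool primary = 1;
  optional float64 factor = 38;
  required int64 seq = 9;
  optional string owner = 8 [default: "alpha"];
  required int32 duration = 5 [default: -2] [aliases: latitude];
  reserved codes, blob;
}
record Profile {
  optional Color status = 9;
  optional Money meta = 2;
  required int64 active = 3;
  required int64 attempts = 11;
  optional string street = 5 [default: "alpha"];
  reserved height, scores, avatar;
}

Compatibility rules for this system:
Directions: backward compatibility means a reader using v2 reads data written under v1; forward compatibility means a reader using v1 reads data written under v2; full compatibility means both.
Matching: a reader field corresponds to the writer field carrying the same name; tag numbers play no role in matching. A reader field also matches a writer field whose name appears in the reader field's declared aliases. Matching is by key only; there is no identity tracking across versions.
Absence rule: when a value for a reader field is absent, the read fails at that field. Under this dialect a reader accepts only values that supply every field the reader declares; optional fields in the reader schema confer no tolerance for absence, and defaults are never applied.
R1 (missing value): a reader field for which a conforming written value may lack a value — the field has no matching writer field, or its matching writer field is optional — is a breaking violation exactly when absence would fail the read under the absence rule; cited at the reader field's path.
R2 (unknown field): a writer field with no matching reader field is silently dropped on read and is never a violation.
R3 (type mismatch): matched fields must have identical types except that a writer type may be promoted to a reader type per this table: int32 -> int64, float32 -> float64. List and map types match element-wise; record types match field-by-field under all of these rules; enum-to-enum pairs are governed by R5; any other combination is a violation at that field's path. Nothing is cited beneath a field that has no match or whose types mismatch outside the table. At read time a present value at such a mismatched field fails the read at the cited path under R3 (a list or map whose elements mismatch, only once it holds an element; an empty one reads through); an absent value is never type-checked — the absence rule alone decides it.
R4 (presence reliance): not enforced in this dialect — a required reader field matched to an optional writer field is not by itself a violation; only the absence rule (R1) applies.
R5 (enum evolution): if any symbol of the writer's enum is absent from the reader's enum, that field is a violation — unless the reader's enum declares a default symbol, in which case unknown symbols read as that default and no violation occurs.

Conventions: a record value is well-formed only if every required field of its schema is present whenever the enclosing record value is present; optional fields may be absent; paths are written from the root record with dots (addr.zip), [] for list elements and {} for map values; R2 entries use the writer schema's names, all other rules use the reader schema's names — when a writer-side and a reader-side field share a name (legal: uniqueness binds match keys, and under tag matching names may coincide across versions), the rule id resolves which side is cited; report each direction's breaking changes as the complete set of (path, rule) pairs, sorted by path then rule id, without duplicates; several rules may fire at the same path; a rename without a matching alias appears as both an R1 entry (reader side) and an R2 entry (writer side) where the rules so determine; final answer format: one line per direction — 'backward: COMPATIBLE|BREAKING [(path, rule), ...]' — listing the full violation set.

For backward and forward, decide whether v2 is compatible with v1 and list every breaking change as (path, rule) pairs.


the writer's type comes first in each Profile pair
backward analysis of Profile with v2 as reader and v1 as writer:
  Color -> Color, writer optional: status aligns to status
  Money -> Money, writer optional: meta aligns to meta
  bool -> int64, writer required: active aligns to active
  int64 -> int64, writer required: attempts aligns to attempts
  string -> string, writer optional: street aligns to street
  writer avatar: unknown to reader
  bool -> bool, writer optional: meta.primary aligns to meta.primary
  meta.factor: no writer match
  int64 -> int64, writer required: meta.seq aligns to meta.seq
  string -> string, writer optional: meta.owner aligns to meta.owner
  int32 -> int32, writer required: meta.duration aligns to meta.duration
  R3 fires at active
  R1 fires at meta
  R1 fires at meta.factor
  R1 fires at meta.owner
  R1 fires at meta.primary
  R1 fires at status
  R1 fires at street
  => backward: BREAKING (7)
forward analysis of Profile with v1 as reader and v2 as writer:
  Color -> Color, writer optional: status aligns to status
  Money -> Money, writer optional: meta aligns to meta
  int64 -> bool, writer required: active aligns to active
  int64 -> int64, writer required: attempts aligns to attempts
  avatar: no writer match
  string -> string, writer optional: street aligns to street
  bool -> bool, writer optional: meta.primary aligns to meta.primary
  int64 -> int64, writer required: meta.seq aligns to meta.seq
  string -> string, writer optional: meta.owner aligns to meta.owner
  int32 -> int32, writer required: meta.duration aligns to meta.duration
  writer meta.factor: unknown to reader
  R3 fires at active
  R1 fires at avatar
  R1 fires at meta
  R1 fires at meta.owner
  R1 fires at meta.primary
  R1 fires at status
  R1 fires at street
  => forward: BREAKING (7)

backward: BREAKING [(active, R3), (meta, R1), (meta.factor, R1), (meta.owner, R1), (meta.primary, R1), (status, R1), (street, R1)]; forward: BREAKING [(active, R3), (avatar, R1), (meta, R1), (meta.owner, R1), (meta.primary, R1), (status, R1), (street, R1)]
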